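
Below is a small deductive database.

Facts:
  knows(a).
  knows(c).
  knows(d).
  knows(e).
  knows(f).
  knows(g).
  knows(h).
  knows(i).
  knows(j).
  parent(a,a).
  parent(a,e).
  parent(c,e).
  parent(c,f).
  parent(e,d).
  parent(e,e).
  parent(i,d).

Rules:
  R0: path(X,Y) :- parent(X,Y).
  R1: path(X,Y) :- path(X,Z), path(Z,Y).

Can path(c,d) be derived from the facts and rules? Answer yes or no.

round 1: derive path(a,a) via R0 from parent(a,a)
round 1: derive path(a,e) via R0 from parent(a,e)
round 1: derive path(c,e) via R0 from parent(c,e)
round 1: derive path(c,f) via R0 from parent(c,f)
round 1: derive path(e,d) via R0 from parent(e,d)
round 1: derive path(e,e) via R0 from parent(e,e)
round 1: derive path(i,d) via R0 from parent(i,d)
round 2: derive path(a,d) via R1 from path(a,e), path(e,d)
round 2: derive path(c,d) via R1 from path(c,e), path(e,d)

yes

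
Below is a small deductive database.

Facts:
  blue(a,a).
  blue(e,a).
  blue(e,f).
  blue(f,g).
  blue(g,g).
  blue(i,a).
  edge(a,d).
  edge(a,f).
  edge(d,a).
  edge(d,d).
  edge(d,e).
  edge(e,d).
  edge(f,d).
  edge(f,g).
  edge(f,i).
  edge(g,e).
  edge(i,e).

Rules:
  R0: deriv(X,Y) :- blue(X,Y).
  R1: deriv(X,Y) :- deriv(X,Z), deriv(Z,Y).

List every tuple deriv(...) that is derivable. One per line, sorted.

deriv(a,a)
deriv(e,a)
deriv(e,f)
deriv(e,g)
deriv(f,g)
deriv(g,g)
deriv(i,a)

round 1: derive deriv(a,a) via R0 from blue(a,a)
round 1: derive deriv(e,a) via R0 from blue(e,a)
round 1: derive deriv(e,f) via R0 from blue(e,f)
round 1: derive deriv(f,g) via R0 from blue(f,g)
round 1: derive deriv(g,g) via R0 from blue(g,g)
round 1: derive deriv(i,a) via R0 from blue(i,a)
round 2: derive deriv(e,g) via R1 from deriv(e,f), deriv(f,g)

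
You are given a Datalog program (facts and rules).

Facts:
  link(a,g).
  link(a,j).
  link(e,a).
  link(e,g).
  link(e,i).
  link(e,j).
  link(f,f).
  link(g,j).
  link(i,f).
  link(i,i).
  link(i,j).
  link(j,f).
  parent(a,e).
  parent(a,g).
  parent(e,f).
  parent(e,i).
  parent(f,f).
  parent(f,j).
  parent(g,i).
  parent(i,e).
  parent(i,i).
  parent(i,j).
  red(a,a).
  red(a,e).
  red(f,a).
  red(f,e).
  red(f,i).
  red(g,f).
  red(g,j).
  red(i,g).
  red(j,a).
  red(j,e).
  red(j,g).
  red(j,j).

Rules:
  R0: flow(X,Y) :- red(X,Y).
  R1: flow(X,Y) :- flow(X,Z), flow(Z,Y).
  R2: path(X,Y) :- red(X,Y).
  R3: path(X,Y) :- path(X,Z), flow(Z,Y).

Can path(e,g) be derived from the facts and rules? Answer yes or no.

no

round 1: derive flow(a,a) via R0 from red(a,a)
round 1: derive flow(a,e) via R0 from red(a,e)
round 1: derive flow(f,a) via R0 from red(f,a)
round 1: derive flow(f,e) via R0 from red(f,e)
round 1: derive flow(f,i) via R0 from red(f,i)
round 1: derive flow(g,f) via R0 from red(g,f)
round 1: derive flow(g,j) via R0 from red(g,j)
round 1: derive flow(i,g) via R0 from red(i,g)
round 1: derive flow(j,a) via R0 from red(j,a)
round 1: derive flow(j,e) via R0 from red(j,e)
round 1: derive flow(j,g) via R0 from red(j,g)
round 1: derive flow(j,j) via R0 from red(j,j)
round 1: derive path(a,a) via R2 from red(a,a)
round 1: derive path(a,e) via R2 from red(a,e)
round 1: derive path(f,a) via R2 from red(f,a)
round 1: derive path(f,e) via R2 from red(f,e)
round 1: derive path(f,i) via R2 from red(f,i)
round 1: derive path(g,f) via R2 from red(g,f)
round 1: derive path(g,j) via R2 from red(g,j)
round 1: derive path(i,g) via R2 from red(i,g)
round 1: derive path(j,a) via R2 from red(j,a)
round 1: derive path(j,e) via R2 from red(j,e)
round 1: derive path(j,g) via R2 from red(j,g)
round 1: derive path(j,j) via R2 from red(j,j)
round 2: derive flow(f,g) via R1 from flow(f,i), flow(i,g)
round 2: derive flow(g,a) via R1 from flow(g,f), flow(f,a)
round 2: derive flow(g,e) via R1 from flow(g,f), flow(f,e)
round 2: derive flow(g,g) via R1 from flow(g,j), flow(j,g)
round 2: derive flow(g,i) via R1 from flow(g,f), flow(f,i)
round 2: derive flow(i,f) via R1 from flow(i,g), flow(g,f)
round 2: derive flow(i,j) via R1 from flow(i,g), flow(g,j)
round 2: derive flow(j,f) via R1 from flow(j,g), flow(g,f)
round 2: derive path(f,g) via R3 from path(f,i), flow(i,g)
round 2: derive path(g,a) via R3 from path(g,f), flow(f,a)
round 2: derive path(g,e) via R3 from path(g,f), flow(f,e)
round 2: derive path(g,g) via R3 from path(g,j), flow(j,g)
round 2: derive path(g,i) via R3 from path(g,f), flow(f,i)
round 2: derive path(i,f) via R3 from path(i,g), flow(g,f)
round 2: derive path(i,j) via R3 from path(i,g), flow(g,j)
round 2: derive path(j,f) via R3 from path(j,g), flow(g,f)
round 3: derive flow(f,f) via R1 from flow(f,g), flow(g,f)
round 3: derive flow(f,j) via R1 from flow(f,g), flow(g,j)
round 3: derive flow(i,a) via R1 from flow(i,f), flow(f,a)
round 3: derive flow(i,e) via R1 from flow(i,f), flow(f,e)
round 3: derive flow(i,i) via R1 from flow(i,f), flow(f,i)
round 3: derive flow(j,i) via R1 from flow(j,f), flow(f,i)
round 3: derive path(f,f) via R3 from path(f,g), flow(g,f)
round 3: derive path(f,j) via R3 from path(f,g), flow(g,j)
round 3: derive path(i,a) via R3 from path(i,f), flow(f,a)
round 3: derive path(i,e) via R3 from path(i,f), flow(f,e)
round 3: derive path(i,i) via R3 from path(i,f), flow(f,i)
round 3: derive path(j,i) via R3 from path(j,f), flow(f,i)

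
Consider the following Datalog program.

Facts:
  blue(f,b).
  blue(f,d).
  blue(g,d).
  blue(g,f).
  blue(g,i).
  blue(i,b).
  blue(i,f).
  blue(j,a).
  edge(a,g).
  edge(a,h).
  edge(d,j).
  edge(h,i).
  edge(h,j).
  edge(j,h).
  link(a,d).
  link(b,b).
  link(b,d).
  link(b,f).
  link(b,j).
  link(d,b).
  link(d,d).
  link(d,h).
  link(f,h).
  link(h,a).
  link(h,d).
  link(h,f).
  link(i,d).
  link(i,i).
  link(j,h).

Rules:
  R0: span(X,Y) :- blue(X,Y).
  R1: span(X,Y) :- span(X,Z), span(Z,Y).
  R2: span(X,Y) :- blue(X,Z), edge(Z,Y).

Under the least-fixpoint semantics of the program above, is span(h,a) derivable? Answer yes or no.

no

round 1: derive span(f,b) via R0 from blue(f,b)
round 1: derive span(f,d) via R0 from blue(f,d)
round 1: derive span(g,d) via R0 from blue(g,d)
round 1: derive span(g,f) via R0 from blue(g,f)
round 1: derive span(g,i) via R0 from blue(g,i)
round 1: derive span(i,b) via R0 from blue(i,b)
round 1: derive span(i,f) via R0 from blue(i,f)
round 1: derive span(j,a) via R0 from blue(j,a)
round 1: derive span(f,j) via R2 from blue(f,d), edge(d,j)
round 1: derive span(g,j) via R2 from blue(g,d), edge(d,j)
round 1: derive span(j,g) via R2 from blue(j,a), edge(a,g)
round 1: derive span(j,h) via R2 from blue(j,a), edge(a,h)
round 2: derive span(f,a) via R1 from span(f,j), span(j,a)
round 2: derive span(f,g) via R1 from span(f,j), span(j,g)
round 2: derive span(f,h) via R1 from span(f,j), span(j,h)
round 2: derive span(g,a) via R1 from span(g,j), span(j,a)
round 2: derive span(g,b) via R1 from span(g,f), span(f,b)
round 2: derive span(g,g) via R1 from span(g,j), span(j,g)
round 2: derive span(g,h) via R1 from span(g,j), span(j,h)
round 2: derive span(i,d) via R1 from span(i,f), span(f,d)
round 2: derive span(i,j) via R1 from span(i,f), span(f,j)
round 2: derive span(j,d) via R1 from span(j,g), span(g,d)
round 2: derive span(j,f) via R1 from span(j,g), span(g,f)
round 2: derive span(j,i) via R1 from span(j,g), span(g,i)
round 2: derive span(j,j) via R1 from span(j,g), span(g,j)
round 3: derive span(f,f) via R1 from span(f,g), span(g,f)
round 3: derive span(f,i) via R1 from span(f,g), span(g,i)
round 3: derive span(i,a) via R1 from span(i,f), span(f,a)
round 3: derive span(i,g) via R1 from span(i,f), span(f,g)
round 3: derive span(i,h) via R1 from span(i,f), span(f,h)
round 3: derive span(i,i) via R1 from span(i,j), span(j,i)
round 3: derive span(j,b) via R1 from span(j,f), span(f,b)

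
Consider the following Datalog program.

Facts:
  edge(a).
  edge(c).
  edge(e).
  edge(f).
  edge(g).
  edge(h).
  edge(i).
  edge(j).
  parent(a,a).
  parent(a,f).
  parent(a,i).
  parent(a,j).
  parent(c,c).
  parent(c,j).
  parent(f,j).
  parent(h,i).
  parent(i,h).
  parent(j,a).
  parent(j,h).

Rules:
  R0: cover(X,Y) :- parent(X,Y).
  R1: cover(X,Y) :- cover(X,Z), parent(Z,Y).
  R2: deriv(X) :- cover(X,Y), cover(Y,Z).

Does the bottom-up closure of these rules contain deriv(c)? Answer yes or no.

round 1: derive cover(a,a) via R0 from parent(a,a)
round 1: derive cover(a,f) via R0 from parent(a,f)
round 1: derive cover(a,i) via R0 from parent(a,i)
round 1: derive cover(a,j) via R0 from parent(a,j)
round 1: derive cover(c,c) via R0 from parent(c,c)
round 1: derive cover(c,j) via R0 from parent(c,j)
round 1: derive cover(f,j) via R0 from parent(f,j)
round 1: derive cover(h,i) via R0 from parent(h,i)
round 1: derive cover(i,h) via R0 from parent(i,h)
round 1: derive cover(j,a) via R0 from parent(j,a)
round 1: derive cover(j,h) via R0 from parent(j,h)
round 2: derive cover(a,h) via R1 from cover(a,i), parent(i,h)
round 2: derive cover(c,a) via R1 from cover(c,j), parent(j,a)
round 2: derive cover(c,h) via R1 from cover(c,j), parent(j,h)
round 2: derive cover(f,a) via R1 from cover(f,j), parent(j,a)
round 2: derive cover(f,h) via R1 from cover(f,j), parent(j,h)
round 2: derive cover(h,h) via R1 from cover(h,i), parent(i,h)
round 2: derive cover(i,i) via R1 from cover(i,h), parent(h,i)
round 2: derive cover(j,f) via R1 from cover(j,a), parent(a,f)
round 2: derive cover(j,i) via R1 from cover(j,a), parent(a,i)
round 2: derive cover(j,j) via R1 from cover(j,a), parent(a,j)
round 2: derive deriv(a) via R2 from cover(a,a), cover(a,a)
round 2: derive deriv(c) via R2 from cover(c,c), cover(c,c)
round 2: derive deriv(f) via R2 from cover(f,j), cover(j,a)
round 2: derive deriv(h) via R2 from cover(h,i), cover(i,h)
round 2: derive deriv(i) via R2 from cover(i,h), cover(h,i)
round 2: derive deriv(j) via R2 from cover(j,a), cover(a,a)
round 3: derive cover(c,f) via R1 from cover(c,a), parent(a,f)
round 3: derive cover(c,i) via R1 from cover(c,a), parent(a,i)
round 3: derive cover(f,f) via R1 from cover(f,a), parent(a,f)
round 3: derive cover(f,i) via R1 from cover(f,a), parent(a,i)

yes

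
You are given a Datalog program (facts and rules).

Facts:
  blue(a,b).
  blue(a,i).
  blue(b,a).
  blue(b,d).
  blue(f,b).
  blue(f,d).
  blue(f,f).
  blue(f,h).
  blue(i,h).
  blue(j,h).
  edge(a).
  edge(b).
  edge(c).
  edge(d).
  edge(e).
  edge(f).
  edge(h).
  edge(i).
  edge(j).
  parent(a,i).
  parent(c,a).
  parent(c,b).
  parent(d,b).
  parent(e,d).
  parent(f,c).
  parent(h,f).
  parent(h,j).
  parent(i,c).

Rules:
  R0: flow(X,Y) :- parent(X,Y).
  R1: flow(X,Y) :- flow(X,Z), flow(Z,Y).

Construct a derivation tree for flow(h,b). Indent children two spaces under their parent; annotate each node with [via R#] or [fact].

flow(h,b)  [via R1]
  flow(h,c)  [via R1]
    flow(h,f)  [via R0]
      parent(h,f)  [fact]
    flow(f,c)  [via R0]
      parent(f,c)  [fact]
  flow(c,b)  [via R0]
    parent(c,b)  [fact]

round 1: derive flow(a,i) via R0 from parent(a,i)
round 1: derive flow(c,a) via R0 from parent(c,a)
round 1: derive flow(c,b) via R0 from parent(c,b)
round 1: derive flow(d,b) via R0 from parent(d,b)
round 1: derive flow(e,d) via R0 from parent(e,d)
round 1: derive flow(f,c) via R0 from parent(f,c)
round 1: derive flow(h,f) via R0 from parent(h,f)
round 1: derive flow(h,j) via R0 from parent(h,j)
round 1: derive flow(i,c) via R0 from parent(i,c)
round 2: derive flow(a,c) via R1 from flow(a,i), flow(i,c)
round 2: derive flow(c,i) via R1 from flow(c,a), flow(a,i)
round 2: derive flow(e,b) via R1 from flow(e,d), flow(d,b)
round 2: derive flow(f,a) via R1 from flow(f,c), flow(c,a)
round 2: derive flow(f,b) via R1 from flow(f,c), flow(c,b)
round 2: derive flow(h,c) via R1 from flow(h,f), flow(f,c)
round 2: derive flow(i,a) via R1 from flow(i,c), flow(c,a)
round 2: derive flow(i,b) via R1 from flow(i,c), flow(c,b)
round 3: derive flow(a,a) via R1 from flow(a,c), flow(c,a)
round 3: derive flow(a,b) via R1 from flow(a,c), flow(c,b)
round 3: derive flow(c,c) via R1 from flow(c,a), flow(a,c)
round 3: derive flow(f,i) via R1 from flow(f,a), flow(a,i)
round 3: derive flow(h,a) via R1 from flow(h,c), flow(c,a)
round 3: derive flow(h,b) via R1 from flow(h,c), flow(c,b)
round 3: derive flow(h,i) via R1 from flow(h,c), flow(c,i)
round 3: derive flow(i,i) via R1 from flow(i,a), flow(a,i)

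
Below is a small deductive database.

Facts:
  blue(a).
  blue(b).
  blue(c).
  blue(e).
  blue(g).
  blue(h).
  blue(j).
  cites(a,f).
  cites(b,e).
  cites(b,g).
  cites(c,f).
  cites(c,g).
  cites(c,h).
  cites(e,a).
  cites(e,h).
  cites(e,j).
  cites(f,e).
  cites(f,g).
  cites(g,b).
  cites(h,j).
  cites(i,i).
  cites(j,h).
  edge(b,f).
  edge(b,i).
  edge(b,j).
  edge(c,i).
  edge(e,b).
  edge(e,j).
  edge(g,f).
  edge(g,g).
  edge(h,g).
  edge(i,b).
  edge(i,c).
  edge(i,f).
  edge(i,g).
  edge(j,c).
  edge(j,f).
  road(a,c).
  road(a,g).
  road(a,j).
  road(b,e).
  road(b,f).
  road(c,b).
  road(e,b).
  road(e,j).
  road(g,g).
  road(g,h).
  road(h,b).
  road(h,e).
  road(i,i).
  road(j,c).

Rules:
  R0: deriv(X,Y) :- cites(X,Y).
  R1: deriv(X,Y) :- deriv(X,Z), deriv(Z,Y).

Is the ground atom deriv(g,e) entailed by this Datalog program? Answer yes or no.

yes

round 1: derive deriv(a,f) via R0 from cites(a,f)
round 1: derive deriv(b,e) via R0 from cites(b,e)
round 1: derive deriv(b,g) via R0 from cites(b,g)
round 1: derive deriv(c,f) via R0 from cites(c,f)
round 1: derive deriv(c,g) via R0 from cites(c,g)
round 1: derive deriv(c,h) via R0 from cites(c,h)
round 1: derive deriv(e,a) via R0 from cites(e,a)
round 1: derive deriv(e,h) via R0 from cites(e,h)
round 1: derive deriv(e,j) via R0 from cites(e,j)
round 1: derive deriv(f,e) via R0 from cites(f,e)
round 1: derive deriv(f,g) via R0 from cites(f,g)
round 1: derive deriv(g,b) via R0 from cites(g,b)
round 1: derive deriv(h,j) via R0 from cites(h,j)
round 1: derive deriv(i,i) via R0 from cites(i,i)
round 1: derive deriv(j,h) via R0 from cites(j,h)
round 2: derive deriv(a,e) via R1 from deriv(a,f), deriv(f,e)
round 2: derive deriv(a,g) via R1 from deriv(a,f), deriv(f,g)
round 2: derive deriv(b,a) via R1 from deriv(b,e), deriv(e,a)
round 2: derive deriv(b,b) via R1 from deriv(b,g), deriv(g,b)
round 2: derive deriv(b,h) via R1 from deriv(b,e), deriv(e,h)
round 2: derive deriv(b,j) via R1 from deriv(b,e), deriv(e,j)
round 2: derive deriv(c,b) via R1 from deriv(c,g), deriv(g,b)
round 2: derive deriv(c,e) via R1 from deriv(c,f), deriv(f,e)
round 2: derive deriv(c,j) via R1 from deriv(c,h), deriv(h,j)
round 2: derive deriv(e,f) via R1 from deriv(e,a), deriv(a,f)
round 2: derive deriv(f,a) via R1 from deriv(f,e), deriv(e,a)
round 2: derive deriv(f,b) via R1 from deriv(f,g), deriv(g,b)
round 2: derive deriv(f,h) via R1 from deriv(f,e), deriv(e,h)
round 2: derive deriv(f,j) via R1 from deriv(f,e), deriv(e,j)
round 2: derive deriv(g,e) via R1 from deriv(g,b), deriv(b,e)
round 2: derive deriv(g,g) via R1 from deriv(g,b), deriv(b,g)
round 2: derive deriv(h,h) via R1 from deriv(h,j), deriv(j,h)
round 2: derive deriv(j,j) via R1 from deriv(j,h), deriv(h,j)
round 3: derive deriv(a,a) via R1 from deriv(a,e), deriv(e,a)
round 3: derive deriv(a,b) via R1 from deriv(a,f), deriv(f,b)
round 3: derive deriv(a,h) via R1 from deriv(a,e), deriv(e,h)
round 3: derive deriv(a,j) via R1 from deriv(a,e), deriv(e,j)
round 3: derive deriv(b,f) via R1 from deriv(b,a), deriv(a,f)
round 3: derive deriv(c,a) via R1 from deriv(c,b), deriv(b,a)
round 3: derive deriv(e,b) via R1 from deriv(e,f), deriv(f,b)
round 3: derive deriv(e,e) via R1 from deriv(e,a), deriv(a,e)
round 3: derive deriv(e,g) via R1 from deriv(e,a), deriv(a,g)
round 3: derive deriv(f,f) via R1 from deriv(f,a), deriv(a,f)
round 3: derive deriv(g,a) via R1 from deriv(g,b), deriv(b,a)
round 3: derive deriv(g,f) via R1 from deriv(g,e), deriv(e,f)
round 3: derive deriv(g,h) via R1 from deriv(g,b), deriv(b,h)
round 3: derive deriv(g,j) via R1 from deriv(g,b), deriv(b,j)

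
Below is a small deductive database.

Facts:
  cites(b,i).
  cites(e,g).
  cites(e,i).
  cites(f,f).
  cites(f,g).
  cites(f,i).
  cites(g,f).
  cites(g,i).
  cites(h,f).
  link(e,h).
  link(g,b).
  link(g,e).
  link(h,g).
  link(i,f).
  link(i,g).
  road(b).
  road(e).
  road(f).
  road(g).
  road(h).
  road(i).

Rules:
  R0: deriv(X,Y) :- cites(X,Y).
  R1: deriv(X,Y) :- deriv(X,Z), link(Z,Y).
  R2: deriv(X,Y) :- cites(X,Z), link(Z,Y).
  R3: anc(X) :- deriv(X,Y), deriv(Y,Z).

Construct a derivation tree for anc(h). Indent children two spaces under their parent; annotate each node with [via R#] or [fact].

round 1: derive deriv(b,i) via R0 from cites(b,i)
round 1: derive deriv(e,g) via R0 from cites(e,g)
round 1: derive deriv(e,i) via R0 from cites(e,i)
round 1: derive deriv(f,f) via R0 from cites(f,f)
round 1: derive deriv(f,g) via R0 from cites(f,g)
round 1: derive deriv(f,i) via R0 from cites(f,i)
round 1: derive deriv(g,f) via R0 from cites(g,f)
round 1: derive deriv(g,i) via R0 from cites(g,i)
round 1: derive deriv(h,f) via R0 from cites(h,f)
round 1: derive deriv(b,f) via R2 from cites(b,i), link(i,f)
round 1: derive deriv(b,g) via R2 from cites(b,i), link(i,g)
round 1: derive deriv(e,b) via R2 from cites(e,g), link(g,b)
round 1: derive deriv(e,e) via R2 from cites(e,g), link(g,e)
round 1: derive deriv(e,f) via R2 from cites(e,i), link(i,f)
round 1: derive deriv(f,b) via R2 from cites(f,g), link(g,b)
round 1: derive deriv(f,e) via R2 from cites(f,g), link(g,e)
round 1: derive deriv(g,g) via R2 from cites(g,i), link(i,g)
round 2: derive deriv(b,b) via R1 from deriv(b,g), link(g,b)
round 2: derive deriv(b,e) via R1 from deriv(b,g), link(g,e)
round 2: derive deriv(e,h) via R1 from deriv(e,e), link(e,h)
round 2: derive deriv(f,h) via R1 from deriv(f,e), link(e,h)
round 2: derive deriv(g,b) via R1 from deriv(g,g), link(g,b)
round 2: derive deriv(g,e) via R1 from deriv(g,g), link(g,e)
round 2: derive anc(b) via R3 from deriv(b,f), deriv(f,b)
round 2: derive anc(e) via R3 from deriv(e,b), deriv(b,f)
round 2: derive anc(f) via R3 from deriv(f,b), deriv(b,f)
round 2: derive anc(g) via R3 from deriv(g,f), deriv(f,b)
round 2: derive anc(h) via R3 from deriv(h,f), deriv(f,b)
round 3: derive deriv(b,h) via R1 from deriv(b,e), link(e,h)
round 3: derive deriv(g,h) via R1 from deriv(g,e), link(e,h)

anc(h)  [via R3]
  deriv(h,f)  [via R0]
    cites(h,f)  [fact]
  deriv(f,b)  [via R2]
    cites(f,g)  [fact]
    link(g,b)  [fact]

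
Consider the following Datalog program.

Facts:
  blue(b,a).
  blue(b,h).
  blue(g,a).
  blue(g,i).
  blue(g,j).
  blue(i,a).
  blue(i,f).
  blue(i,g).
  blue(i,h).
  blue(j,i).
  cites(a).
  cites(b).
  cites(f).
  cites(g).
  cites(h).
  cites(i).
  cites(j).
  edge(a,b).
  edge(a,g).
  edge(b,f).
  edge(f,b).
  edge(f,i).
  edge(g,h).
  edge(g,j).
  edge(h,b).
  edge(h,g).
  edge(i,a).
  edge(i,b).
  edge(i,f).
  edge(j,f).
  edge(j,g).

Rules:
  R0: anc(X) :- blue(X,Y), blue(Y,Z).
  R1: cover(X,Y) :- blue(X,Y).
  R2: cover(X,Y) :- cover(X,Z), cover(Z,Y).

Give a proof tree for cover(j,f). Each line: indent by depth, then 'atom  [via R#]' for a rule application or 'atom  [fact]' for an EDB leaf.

cover(j,f)  [via R2]
  cover(j,i)  [via R1]
    blue(j,i)  [fact]
  cover(i,f)  [via R1]
    blue(i,f)  [fact]

round 1: derive cover(b,a) via R1 from blue(b,a)
round 1: derive cover(b,h) via R1 from blue(b,h)
round 1: derive cover(g,a) via R1 from blue(g,a)
round 1: derive cover(g,i) via R1 from blue(g,i)
round 1: derive cover(g,j) via R1 from blue(g,j)
round 1: derive cover(i,a) via R1 from blue(i,a)
round 1: derive cover(i,f) via R1 from blue(i,f)
round 1: derive cover(i,g) via R1 from blue(i,g)
round 1: derive cover(i,h) via R1 from blue(i,h)
round 1: derive cover(j,i) via R1 from blue(j,i)
round 2: derive cover(g,f) via R2 from cover(g,i), cover(i,f)
round 2: derive cover(g,g) via R2 from cover(g,i), cover(i,g)
round 2: derive cover(g,h) via R2 from cover(g,i), cover(i,h)
round 2: derive cover(i,i) via R2 from cover(i,g), cover(g,i)
round 2: derive cover(i,j) via R2 from cover(i,g), cover(g,j)
round 2: derive cover(j,a) via R2 from cover(j,i), cover(i,a)
round 2: derive cover(j,f) via R2 from cover(j,i), cover(i,f)
round 2: derive cover(j,g) via R2 from cover(j,i), cover(i,g)
round 2: derive cover(j,h) via R2 from cover(j,i), cover(i,h)
round 3: derive cover(j,j) via R2 from cover(j,g), cover(g,j)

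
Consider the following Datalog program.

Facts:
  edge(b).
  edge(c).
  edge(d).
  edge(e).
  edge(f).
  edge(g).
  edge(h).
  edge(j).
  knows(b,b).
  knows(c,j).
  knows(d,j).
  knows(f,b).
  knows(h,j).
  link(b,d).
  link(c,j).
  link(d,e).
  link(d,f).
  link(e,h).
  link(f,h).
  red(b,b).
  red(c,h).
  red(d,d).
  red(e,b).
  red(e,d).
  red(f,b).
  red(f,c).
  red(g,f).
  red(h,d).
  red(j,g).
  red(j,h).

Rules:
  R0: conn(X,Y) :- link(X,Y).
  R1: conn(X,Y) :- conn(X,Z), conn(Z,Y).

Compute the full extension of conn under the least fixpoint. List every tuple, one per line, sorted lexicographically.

conn(b,d)
conn(b,e)
conn(b,f)
conn(b,h)
conn(c,j)
conn(d,e)
conn(d,f)
conn(d,h)
conn(e,h)
conn(f,h)

round 1: derive conn(b,d) via R0 from link(b,d)
round 1: derive conn(c,j) via R0 from link(c,j)
round 1: derive conn(d,e) via R0 from link(d,e)
round 1: derive conn(d,f) via R0 from link(d,f)
round 1: derive conn(e,h) via R0 from link(e,h)
round 1: derive conn(f,h) via R0 from link(f,h)
round 2: derive conn(b,e) via R1 from conn(b,d), conn(d,e)
round 2: derive conn(b,f) via R1 from conn(b,d), conn(d,f)
round 2: derive conn(d,h) via R1 from conn(d,e), conn(e,h)
round 3: derive conn(b,h) via R1 from conn(b,d), conn(d,h)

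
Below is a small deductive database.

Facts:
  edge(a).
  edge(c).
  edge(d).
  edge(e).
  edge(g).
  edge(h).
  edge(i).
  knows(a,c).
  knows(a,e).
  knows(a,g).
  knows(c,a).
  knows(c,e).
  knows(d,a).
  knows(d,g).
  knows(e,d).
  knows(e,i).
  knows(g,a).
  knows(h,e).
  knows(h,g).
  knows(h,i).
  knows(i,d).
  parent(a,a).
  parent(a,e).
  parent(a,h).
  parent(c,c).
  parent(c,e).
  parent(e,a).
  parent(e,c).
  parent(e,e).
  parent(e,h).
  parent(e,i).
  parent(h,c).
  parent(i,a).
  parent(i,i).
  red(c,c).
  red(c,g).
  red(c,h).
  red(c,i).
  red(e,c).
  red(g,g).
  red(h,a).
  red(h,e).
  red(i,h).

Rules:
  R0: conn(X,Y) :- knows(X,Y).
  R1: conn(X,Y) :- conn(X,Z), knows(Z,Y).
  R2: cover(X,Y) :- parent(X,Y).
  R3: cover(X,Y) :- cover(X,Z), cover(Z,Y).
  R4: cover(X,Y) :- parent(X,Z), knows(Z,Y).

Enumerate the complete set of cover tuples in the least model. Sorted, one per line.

round 1: derive cover(a,a) via R2 from parent(a,a)
round 1: derive cover(a,e) via R2 from parent(a,e)
round 1: derive cover(a,h) via R2 from parent(a,h)
round 1: derive cover(c,c) via R2 from parent(c,c)
round 1: derive cover(c,e) via R2 from parent(c,e)
round 1: derive cover(e,a) via R2 from parent(e,a)
round 1: derive cover(e,c) via R2 from parent(e,c)
round 1: derive cover(e,e) via R2 from parent(e,e)
round 1: derive cover(e,h) via R2 from parent(e,h)
round 1: derive cover(e,i) via R2 from parent(e,i)
round 1: derive cover(h,c) via R2 from parent(h,c)
round 1: derive cover(i,a) via R2 from parent(i,a)
round 1: derive cover(i,i) via R2 from parent(i,i)
round 1: derive cover(a,c) via R4 from parent(a,a), knows(a,c)
round 1: derive cover(a,d) via R4 from parent(a,e), knows(e,d)
round 1: derive cover(a,g) via R4 from parent(a,a), knows(a,g)
round 1: derive cover(a,i) via R4 from parent(a,e), knows(e,i)
round 1: derive cover(c,a) via R4 from parent(c,c), knows(c,a)
round 1: derive cover(c,d) via R4 from parent(c,e), knows(e,d)
round 1: derive cover(c,i) via R4 from parent(c,e), knows(e,i)
round 1: derive cover(e,d) via R4 from parent(e,e), knows(e,d)
round 1: derive cover(e,g) via R4 from parent(e,a), knows(a,g)
round 1: derive cover(h,a) via R4 from parent(h,c), knows(c,a)
round 1: derive cover(h,e) via R4 from parent(h,c), knows(c,e)
round 1: derive cover(i,c) via R4 from parent(i,a), knows(a,c)
round 1: derive cover(i,d) via R4 from parent(i,i), knows(i,d)
round 1: derive cover(i,e) via R4 from parent(i,a), knows(a,e)
round 1: derive cover(i,g) via R4 from parent(i,a), knows(a,g)
round 2: derive cover(c,g) via R3 from cover(c,a), cover(a,g)
round 2: derive cover(c,h) via R3 from cover(c,a), cover(a,h)
round 2: derive cover(h,d) via R3 from cover(h,a), cover(a,d)
round 2: derive cover(h,g) via R3 from cover(h,a), cover(a,g)
round 2: derive cover(h,h) via R3 from cover(h,a), cover(a,h)
round 2: derive cover(h,i) via R3 from cover(h,a), cover(a,i)
round 2: derive cover(i,h) via R3 from cover(i,a), cover(a,h)

cover(a,a)
cover(a,c)
cover(a,d)
cover(a,e)
cover(a,g)
cover(a,h)
cover(a,i)
cover(c,a)
cover(c,c)
cover(c,d)
cover(c,e)
cover(c,g)
cover(c,h)
cover(c,i)
cover(e,a)
cover(e,c)
cover(e,d)
cover(e,e)
cover(e,g)
cover(e,h)
cover(e,i)
cover(h,a)
cover(h,c)
cover(h,d)
cover(h,e)
cover(h,g)
cover(h,h)
cover(h,i)
cover(i,a)
cover(i,c)
cover(i,d)
cover(i,e)
cover(i,g)
cover(i,h)
cover(i,i)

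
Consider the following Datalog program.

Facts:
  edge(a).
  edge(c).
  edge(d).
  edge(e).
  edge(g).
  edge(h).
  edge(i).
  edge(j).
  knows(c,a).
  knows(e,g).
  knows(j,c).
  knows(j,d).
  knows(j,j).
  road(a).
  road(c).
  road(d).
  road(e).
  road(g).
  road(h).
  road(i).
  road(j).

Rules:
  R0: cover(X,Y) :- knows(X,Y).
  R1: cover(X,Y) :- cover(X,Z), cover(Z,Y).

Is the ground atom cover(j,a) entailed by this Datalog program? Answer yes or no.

round 1: derive cover(c,a) via R0 from knows(c,a)
round 1: derive cover(e,g) via R0 from knows(e,g)
round 1: derive cover(j,c) via R0 from knows(j,c)
round 1: derive cover(j,d) via R0 from knows(j,d)
round 1: derive cover(j,j) via R0 from knows(j,j)
round 2: derive cover(j,a) via R1 from cover(j,c), cover(c,a)

yes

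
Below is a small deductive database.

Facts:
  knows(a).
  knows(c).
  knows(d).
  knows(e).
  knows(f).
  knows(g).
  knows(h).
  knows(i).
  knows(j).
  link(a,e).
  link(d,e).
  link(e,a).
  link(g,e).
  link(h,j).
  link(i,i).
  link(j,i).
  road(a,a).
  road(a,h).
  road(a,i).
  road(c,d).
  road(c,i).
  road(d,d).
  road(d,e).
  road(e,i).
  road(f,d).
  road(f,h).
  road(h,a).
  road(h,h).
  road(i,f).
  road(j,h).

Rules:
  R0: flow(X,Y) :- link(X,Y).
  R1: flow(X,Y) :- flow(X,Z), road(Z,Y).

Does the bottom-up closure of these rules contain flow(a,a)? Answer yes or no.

round 1: derive flow(a,e) via R0 from link(a,e)
round 1: derive flow(d,e) via R0 from link(d,e)
round 1: derive flow(e,a) via R0 from link(e,a)
round 1: derive flow(g,e) via R0 from link(g,e)
round 1: derive flow(h,j) via R0 from link(h,j)
round 1: derive flow(i,i) via R0 from link(i,i)
round 1: derive flow(j,i) via R0 from link(j,i)
round 2: derive flow(a,i) via R1 from flow(a,e), road(e,i)
round 2: derive flow(d,i) via R1 from flow(d,e), road(e,i)
round 2: derive flow(e,h) via R1 from flow(e,a), road(a,h)
round 2: derive flow(e,i) via R1 from flow(e,a), road(a,i)
round 2: derive flow(g,i) via R1 from flow(g,e), road(e,i)
round 2: derive flow(h,h) via R1 from flow(h,j), road(j,h)
round 2: derive flow(i,f) via R1 from flow(i,i), road(i,f)
round 2: derive flow(j,f) via R1 from flow(j,i), road(i,f)
round 3: derive flow(a,f) via R1 from flow(a,i), road(i,f)
round 3: derive flow(d,f) via R1 from flow(d,i), road(i,f)
round 3: derive flow(e,f) via R1 from flow(e,i), road(i,f)
round 3: derive flow(g,f) via R1 from flow(g,i), road(i,f)
round 3: derive flow(h,a) via R1 from flow(h,h), road(h,a)
round 3: derive flow(i,d) via R1 from flow(i,f), road(f,d)
round 3: derive flow(i,h) via R1 from flow(i,f), road(f,h)
round 3: derive flow(j,d) via R1 from flow(j,f), road(f,d)
round 3: derive flow(j,h) via R1 from flow(j,f), road(f,h)
round 4: derive flow(a,d) via R1 from flow(a,f), road(f,d)
round 4: derive flow(a,h) via R1 from flow(a,f), road(f,h)
round 4: derive flow(d,d) via R1 from flow(d,f), road(f,d)
round 4: derive flow(d,h) via R1 from flow(d,f), road(f,h)
round 4: derive flow(e,d) via R1 from flow(e,f), road(f,d)
round 4: derive flow(g,d) via R1 from flow(g,f), road(f,d)
round 4: derive flow(g,h) via R1 from flow(g,f), road(f,h)
round 4: derive flow(h,i) via R1 from flow(h,a), road(a,i)
round 4: derive flow(i,a) via R1 from flow(i,h), road(h,a)
round 4: derive flow(i,e) via R1 from flow(i,d), road(d,e)
round 4: derive flow(j,a) via R1 from flow(j,h), road(h,a)
round 4: derive flow(j,e) via R1 from flow(j,d), road(d,e)
round 5: derive flow(a,a) via R1 from flow(a,h), road(h,a)
round 5: derive flow(d,a) via R1 from flow(d,h), road(h,a)
round 5: derive flow(e,e) via R1 from flow(e,d), road(d,e)
round 5: derive flow(g,a) via R1 from flow(g,h), road(h,a)
round 5: derive flow(h,f) via R1 from flow(h,i), road(i,f)
round 6: derive flow(h,d) via R1 from flow(h,f), road(f,d)
round 7: derive flow(h,e) via R1 from flow(h,d), road(d,e)

yes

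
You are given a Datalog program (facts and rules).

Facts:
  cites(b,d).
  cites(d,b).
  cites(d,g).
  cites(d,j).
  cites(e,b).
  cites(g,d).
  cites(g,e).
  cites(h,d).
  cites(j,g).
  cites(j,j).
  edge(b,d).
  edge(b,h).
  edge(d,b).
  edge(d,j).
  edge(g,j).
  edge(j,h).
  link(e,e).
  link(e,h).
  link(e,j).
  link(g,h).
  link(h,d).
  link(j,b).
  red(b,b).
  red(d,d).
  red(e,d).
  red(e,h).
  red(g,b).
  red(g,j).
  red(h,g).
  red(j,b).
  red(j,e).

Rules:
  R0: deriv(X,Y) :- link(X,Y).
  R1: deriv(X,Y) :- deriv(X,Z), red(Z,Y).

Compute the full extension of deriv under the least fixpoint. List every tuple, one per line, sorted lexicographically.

round 1: derive deriv(e,e) via R0 from link(e,e)
round 1: derive deriv(e,h) via R0 from link(e,h)
round 1: derive deriv(e,j) via R0 from link(e,j)
round 1: derive deriv(g,h) via R0 from link(g,h)
round 1: derive deriv(h,d) via R0 from link(h,d)
round 1: derive deriv(j,b) via R0 from link(j,b)
round 2: derive deriv(e,b) via R1 from deriv(e,j), red(j,b)
round 2: derive deriv(e,d) via R1 from deriv(e,e), red(e,d)
round 2: derive deriv(e,g) via R1 from deriv(e,h), red(h,g)
round 2: derive deriv(g,g) via R1 from deriv(g,h), red(h,g)
round 3: derive deriv(g,b) via R1 from deriv(g,g), red(g,b)
round 3: derive deriv(g,j) via R1 from deriv(g,g), red(g,j)
round 4: derive deriv(g,e) via R1 from deriv(g,j), red(j,e)
round 5: derive deriv(g,d) via R1 from deriv(g,e), red(e,d)

deriv(e,b)
deriv(e,d)
deriv(e,e)
deriv(e,g)
deriv(e,h)
deriv(e,j)
deriv(g,b)
deriv(g,d)
deriv(g,e)
deriv(g,g)
deriv(g,h)
deriv(g,j)
deriv(h,d)
deriv(j,b)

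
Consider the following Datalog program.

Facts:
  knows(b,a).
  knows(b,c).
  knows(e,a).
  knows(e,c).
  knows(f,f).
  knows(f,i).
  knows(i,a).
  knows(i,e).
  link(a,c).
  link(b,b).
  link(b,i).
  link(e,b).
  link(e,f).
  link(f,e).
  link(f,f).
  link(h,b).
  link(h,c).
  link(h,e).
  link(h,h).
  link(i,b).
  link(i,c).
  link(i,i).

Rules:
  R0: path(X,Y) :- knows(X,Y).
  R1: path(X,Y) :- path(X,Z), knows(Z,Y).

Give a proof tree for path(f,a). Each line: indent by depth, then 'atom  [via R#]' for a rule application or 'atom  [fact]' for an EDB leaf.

path(f,a)  [via R1]
  path(f,i)  [via R0]
    knows(f,i)  [fact]
  knows(i,a)  [fact]

round 1: derive path(b,a) via R0 from knows(b,a)
round 1: derive path(b,c) via R0 from knows(b,c)
round 1: derive path(e,a) via R0 from knows(e,a)
round 1: derive path(e,c) via R0 from knows(e,c)
round 1: derive path(f,f) via R0 from knows(f,f)
round 1: derive path(f,i) via R0 from knows(f,i)
round 1: derive path(i,a) via R0 from knows(i,a)
round 1: derive path(i,e) via R0 from knows(i,e)
round 2: derive path(f,a) via R1 from path(f,i), knows(i,a)
round 2: derive path(f,e) via R1 from path(f,i), knows(i,e)
round 2: derive path(i,c) via R1 from path(i,e), knows(e,c)
round 3: derive path(f,c) via R1 from path(f,e), knows(e,c)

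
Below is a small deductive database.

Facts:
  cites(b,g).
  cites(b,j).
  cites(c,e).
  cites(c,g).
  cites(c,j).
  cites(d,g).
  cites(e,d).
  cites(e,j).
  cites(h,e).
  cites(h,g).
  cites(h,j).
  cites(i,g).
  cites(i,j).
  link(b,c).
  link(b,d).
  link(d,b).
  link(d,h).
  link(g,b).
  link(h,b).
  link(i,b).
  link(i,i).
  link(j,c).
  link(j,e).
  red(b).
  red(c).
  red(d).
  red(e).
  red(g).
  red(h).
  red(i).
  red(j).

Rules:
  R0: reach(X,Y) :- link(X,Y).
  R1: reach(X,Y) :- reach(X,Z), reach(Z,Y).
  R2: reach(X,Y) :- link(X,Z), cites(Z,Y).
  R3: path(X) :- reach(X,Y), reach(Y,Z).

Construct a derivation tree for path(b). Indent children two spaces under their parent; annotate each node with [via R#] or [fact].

path(b)  [via R3]
  reach(b,d)  [via R0]
    link(b,d)  [fact]
  reach(d,b)  [via R0]
    link(d,b)  [fact]

round 1: derive reach(b,c) via R0 from link(b,c)
round 1: derive reach(b,d) via R0 from link(b,d)
round 1: derive reach(d,b) via R0 from link(d,b)
round 1: derive reach(d,h) via R0 from link(d,h)
round 1: derive reach(g,b) via R0 from link(g,b)
round 1: derive reach(h,b) via R0 from link(h,b)
round 1: derive reach(i,b) via R0 from link(i,b)
round 1: derive reach(i,i) via R0 from link(i,i)
round 1: derive reach(j,c) via R0 from link(j,c)
round 1: derive reach(j,e) via R0 from link(j,e)
round 1: derive reach(b,e) via R2 from link(b,c), cites(c,e)
round 1: derive reach(b,g) via R2 from link(b,c), cites(c,g)
round 1: derive reach(b,j) via R2 from link(b,c), cites(c,j)
round 1: derive reach(d,e) via R2 from link(d,h), cites(h,e)
round 1: derive reach(d,g) via R2 from link(d,b), cites(b,g)
round 1: derive reach(d,j) via R2 from link(d,b), cites(b,j)
round 1: derive reach(g,g) via R2 from link(g,b), cites(b,g)
round 1: derive reach(g,j) via R2 from link(g,b), cites(b,j)
round 1: derive reach(h,g) via R2 from link(h,b), cites(b,g)
round 1: derive reach(h,j) via R2 from link(h,b), cites(b,j)
round 1: derive reach(i,g) via R2 from link(i,b), cites(b,g)
round 1: derive reach(i,j) via R2 from link(i,b), cites(b,j)
round 1: derive reach(j,d) via R2 from link(j,e), cites(e,d)
round 1: derive reach(j,g) via R2 from link(j,c), cites(c,g)
round 1: derive reach(j,j) via R2 from link(j,c), cites(c,j)
round 2: derive reach(b,b) via R1 from reach(b,d), reach(d,b)
round 2: derive reach(b,h) via R1 from reach(b,d), reach(d,h)
round 2: derive reach(d,c) via R1 from reach(d,b), reach(b,c)
round 2: derive reach(d,d) via R1 from reach(d,b), reach(b,d)
round 2: derive reach(g,c) via R1 from reach(g,b), reach(b,c)
round 2: derive reach(g,d) via R1 from reach(g,b), reach(b,d)
round 2: derive reach(g,e) via R1 from reach(g,b), reach(b,e)
round 2: derive reach(h,c) via R1 from reach(h,b), reach(b,c)
round 2: derive reach(h,d) via R1 from reach(h,b), reach(b,d)
round 2: derive reach(h,e) via R1 from reach(h,b), reach(b,e)
round 2: derive reach(i,c) via R1 from reach(i,b), reach(b,c)
round 2: derive reach(i,d) via R1 from reach(i,b), reach(b,d)
round 2: derive reach(i,e) via R1 from reach(i,b), reach(b,e)
round 2: derive reach(j,b) via R1 from reach(j,d), reach(d,b)
round 2: derive reach(j,h) via R1 from reach(j,d), reach(d,h)
round 2: derive path(b) via R3 from reach(b,d), reach(d,b)
round 2: derive path(d) via R3 from reach(d,b), reach(b,c)
round 2: derive path(g) via R3 from reach(g,b), reach(b,c)
round 2: derive path(h) via R3 from reach(h,b), reach(b,c)
round 2: derive path(i) via R3 from reach(i,b), reach(b,c)
round 2: derive path(j) via R3 from reach(j,d), reach(d,b)
round 3: derive reach(g,h) via R1 from reach(g,b), reach(b,h)
round 3: derive reach(h,h) via R1 from reach(h,b), reach(b,h)
round 3: derive reach(i,h) via R1 from reach(i,b), reach(b,h)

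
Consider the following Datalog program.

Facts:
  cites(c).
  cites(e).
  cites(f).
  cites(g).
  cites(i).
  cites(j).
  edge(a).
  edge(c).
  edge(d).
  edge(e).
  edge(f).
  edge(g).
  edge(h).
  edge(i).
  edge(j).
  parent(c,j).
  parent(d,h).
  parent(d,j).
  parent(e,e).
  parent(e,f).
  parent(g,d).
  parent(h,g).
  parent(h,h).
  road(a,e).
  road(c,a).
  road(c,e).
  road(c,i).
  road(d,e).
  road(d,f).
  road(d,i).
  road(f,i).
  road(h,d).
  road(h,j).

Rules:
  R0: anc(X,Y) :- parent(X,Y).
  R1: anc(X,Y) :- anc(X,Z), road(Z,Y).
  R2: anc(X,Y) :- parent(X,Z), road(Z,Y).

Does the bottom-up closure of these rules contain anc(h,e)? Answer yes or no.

round 1: derive anc(c,j) via R0 from parent(c,j)
round 1: derive anc(d,h) via R0 from parent(d,h)
round 1: derive anc(d,j) via R0 from parent(d,j)
round 1: derive anc(e,e) via R0 from parent(e,e)
round 1: derive anc(e,f) via R0 from parent(e,f)
round 1: derive anc(g,d) via R0 from parent(g,d)
round 1: derive anc(h,g) via R0 from parent(h,g)
round 1: derive anc(h,h) via R0 from parent(h,h)
round 1: derive anc(d,d) via R2 from parent(d,h), road(h,d)
round 1: derive anc(e,i) via R2 from parent(e,f), road(f,i)
round 1: derive anc(g,e) via R2 from parent(g,d), road(d,e)
round 1: derive anc(g,f) via R2 from parent(g,d), road(d,f)
round 1: derive anc(g,i) via R2 from parent(g,d), road(d,i)
round 1: derive anc(h,d) via R2 from parent(h,h), road(h,d)
round 1: derive anc(h,j) via R2 from parent(h,h), road(h,j)
round 2: derive anc(d,e) via R1 from anc(d,d), road(d,e)
round 2: derive anc(d,f) via R1 from anc(d,d), road(d,f)
round 2: derive anc(d,i) via R1 from anc(d,d), road(d,i)
round 2: derive anc(h,e) via R1 from anc(h,d), road(d,e)
round 2: derive anc(h,f) via R1 from anc(h,d), road(d,f)
round 2: derive anc(h,i) via R1 from anc(h,d), road(d,i)

yes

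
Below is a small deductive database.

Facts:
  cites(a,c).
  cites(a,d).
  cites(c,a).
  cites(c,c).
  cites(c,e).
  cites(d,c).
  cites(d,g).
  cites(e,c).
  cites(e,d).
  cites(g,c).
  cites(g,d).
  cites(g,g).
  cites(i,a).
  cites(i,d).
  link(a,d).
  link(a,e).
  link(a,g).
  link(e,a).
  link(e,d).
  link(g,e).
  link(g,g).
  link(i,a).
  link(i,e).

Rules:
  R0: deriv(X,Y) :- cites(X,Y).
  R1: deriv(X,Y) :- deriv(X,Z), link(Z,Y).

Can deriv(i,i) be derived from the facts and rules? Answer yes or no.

no

round 1: derive deriv(a,c) via R0 from cites(a,c)
round 1: derive deriv(a,d) via R0 from cites(a,d)
round 1: derive deriv(c,a) via R0 from cites(c,a)
round 1: derive deriv(c,c) via R0 from cites(c,c)
round 1: derive deriv(c,e) via R0 from cites(c,e)
round 1: derive deriv(d,c) via R0 from cites(d,c)
round 1: derive deriv(d,g) via R0 from cites(d,g)
round 1: derive deriv(e,c) via R0 from cites(e,c)
round 1: derive deriv(e,d) via R0 from cites(e,d)
round 1: derive deriv(g,c) via R0 from cites(g,c)
round 1: derive deriv(g,d) via R0 from cites(g,d)
round 1: derive deriv(g,g) via R0 from cites(g,g)
round 1: derive deriv(i,a) via R0 from cites(i,a)
round 1: derive deriv(i,d) via R0 from cites(i,d)
round 2: derive deriv(c,d) via R1 from deriv(c,a), link(a,d)
round 2: derive deriv(c,g) via R1 from deriv(c,a), link(a,g)
round 2: derive deriv(d,e) via R1 from deriv(d,g), link(g,e)
round 2: derive deriv(g,e) via R1 from deriv(g,g), link(g,e)
round 2: derive deriv(i,e) via R1 from deriv(i,a), link(a,e)
round 2: derive deriv(i,g) via R1 from deriv(i,a), link(a,g)
round 3: derive deriv(d,a) via R1 from deriv(d,e), link(e,a)
round 3: derive deriv(d,d) via R1 from deriv(d,e), link(e,d)
round 3: derive deriv(g,a) via R1 from deriv(g,e), link(e,a)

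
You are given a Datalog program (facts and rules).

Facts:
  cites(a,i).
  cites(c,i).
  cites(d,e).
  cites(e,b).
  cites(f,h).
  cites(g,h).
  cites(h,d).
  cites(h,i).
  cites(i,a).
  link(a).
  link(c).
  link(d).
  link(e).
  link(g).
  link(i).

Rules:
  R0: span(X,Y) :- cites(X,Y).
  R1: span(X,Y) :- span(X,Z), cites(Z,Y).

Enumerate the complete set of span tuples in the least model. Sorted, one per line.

span(a,a)
span(a,i)
span(c,a)
span(c,i)
span(d,b)
span(d,e)
span(e,b)
span(f,a)
span(f,b)
span(f,d)
span(f,e)
span(f,h)
span(f,i)
span(g,a)
span(g,b)
span(g,d)
span(g,e)
span(g,h)
span(g,i)
span(h,a)
span(h,b)
span(h,d)
span(h,e)
span(h,i)
span(i,a)
span(i,i)

round 1: derive span(a,i) via R0 from cites(a,i)
round 1: derive span(c,i) via R0 from cites(c,i)
round 1: derive span(d,e) via R0 from cites(d,e)
round 1: derive span(e,b) via R0 from cites(e,b)
round 1: derive span(f,h) via R0 from cites(f,h)
round 1: derive span(g,h) via R0 from cites(g,h)
round 1: derive span(h,d) via R0 from cites(h,d)
round 1: derive span(h,i) via R0 from cites(h,i)
round 1: derive span(i,a) via R0 from cites(i,a)
round 2: derive span(a,a) via R1 from span(a,i), cites(i,a)
round 2: derive span(c,a) via R1 from span(c,i), cites(i,a)
round 2: derive span(d,b) via R1 from span(d,e), cites(e,b)
round 2: derive span(f,d) via R1 from span(f,h), cites(h,d)
round 2: derive span(f,i) via R1 from span(f,h), cites(h,i)
round 2: derive span(g,d) via R1 from span(g,h), cites(h,d)
round 2: derive span(g,i) via R1 from span(g,h), cites(h,i)
round 2: derive span(h,a) via R1 from span(h,i), cites(i,a)
round 2: derive span(h,e) via R1 from span(h,d), cites(d,e)
round 2: derive span(i,i) via R1 from span(i,a), cites(a,i)
round 3: derive span(f,a) via R1 from span(f,i), cites(i,a)
round 3: derive span(f,e) via R1 from span(f,d), cites(d,e)
round 3: derive span(g,a) via R1 from span(g,i), cites(i,a)
round 3: derive span(g,e) via R1 from span(g,d), cites(d,e)
round 3: derive span(h,b) via R1 from span(h,e), cites(e,b)
round 4: derive span(f,b) via R1 from span(f,e), cites(e,b)
round 4: derive span(g,b) via R1 from span(g,e), cites(e,b)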